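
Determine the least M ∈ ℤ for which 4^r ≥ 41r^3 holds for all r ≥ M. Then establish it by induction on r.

At r = 6: 4096 < 8856, so the inequality fails and M ≥ 7. We prove 4^r ≥ 41r^3 for all r ≥ 7.
For the base case r = 7: 4^r = 16384 and 41r^3 = 14063, so 16384 ≥ 14063.
For the inductive step, assume it holds for an arbitrary k ≥ 7, so 4^k ≥ 41k^3.
Then 4^(k + 1) = 4·(4^k) ≥ 4·(41k^3).
Also, for k ≥ 7 we have 4·(41k^3) ≥ 41(k+1)^3, since 4 ≥ (1 + 1/k)^3 for all k ≥ 7.
Combining, 4^(k + 1) ≥ 41(k+1)^3.
By induction, the statement is established for all r ≥ 7.
Hence the smallest such M is 7.

M = 7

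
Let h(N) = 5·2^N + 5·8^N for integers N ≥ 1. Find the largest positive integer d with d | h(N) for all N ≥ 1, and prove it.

d = 10

Computing the first values: h(1) = 50 and h(2) = 340; gcd(50, 340) = 10, so d ≤ 10.
We prove 10 | 5·2^N + 5·8^N for all N ≥ 1 by induction on N.
When N = 1: h(1) = 50 = 10·(5), so 10 | h(1).
For the inductive step, assume it holds for an arbitrary r ≥ 1, i.e. 10 | h(r). Then
h(r+1) − 8·h(r) = (5·2^(r+1) + 5·8^(r+1)) − 8·(5·2^r + 5·8^r) = (5)·2^r·(2 − 8) = (-30)·2^r. Since 10 | h(r) by the inductive hypothesis, 10 | 8·h(r); and 10 | -30 since -30 = 10·-3. Therefore 10 | h(r+1).
By induction, the statement is established for all N ≥ 1.
Therefore the largest such d is 10.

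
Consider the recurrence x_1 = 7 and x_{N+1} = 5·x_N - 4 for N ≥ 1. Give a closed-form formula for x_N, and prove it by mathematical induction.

x_N = 6·5^(N - 1) + 1

Computing the first terms: x_1 = 7, x_2 = 31, x_3 = 151. This suggests x_N = 6·5^(N - 1) + 1.
Base case (N = 1): the formula gives 7 = 7 = x_1.
Inductive step: assume the claim holds for N = j, so x_j = 6·5^(j - 1) + 1.
Then x_{j+1} = 5·x_j - 4 = 5·(6·5^(j - 1) + 1) - 4 = 6·5^j + 1 = 6·5^((j+1) - 1) + 1,
which is the claimed formula at N = j+1.
Hence, by induction on N, the claim holds for every N ≥ 1.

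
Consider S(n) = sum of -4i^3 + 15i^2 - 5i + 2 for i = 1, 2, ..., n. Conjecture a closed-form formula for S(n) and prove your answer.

We claim S(n) = -n(n^3 - 3n^2 - 4n - 2) for all n ≥ 1.
For the base case n = 1: S(1) = 8, and the closed form gives 8. They agree.
Inductive step: assume the claim holds for n = i, so S(i) = i(-i^3 + 3i^2 + 4i + 2).
Then S(i+1) = S(i) + (-4i^3 + 3i^2 + 13i + 8) = (i(-i^3 + 3i^2 + 4i + 2)) + (-4i^3 + 3i^2 + 13i + 8).
Simplifying, S(i+1) = -(i + 1)(i^3 - 7i - 8) = -(i+1)((i+1)^3 - 3(i+1)^2 - 4(i+1) - 2),
which is the closed form with n = i+1.
By the principle of mathematical induction, the result holds for all n ≥ 1.

S(n) = -n(n^3 - 3n^2 - 4n - 2)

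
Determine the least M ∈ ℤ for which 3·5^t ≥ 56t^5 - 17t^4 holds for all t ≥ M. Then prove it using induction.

At t = 8: 1171875 < 1765376, so the inequality fails and M ≥ 9. We prove 3·5^t ≥ 56t^5 - 17t^4 for all t ≥ 9.
Base case (t = 9): 3·5^t = 5859375 and 56t^5 - 17t^4 = 3195207, so 5859375 ≥ 3195207.
For the inductive step, assume it holds for an arbitrary r ≥ 9, so 3·5^r ≥ 56r^5 - 17r^4.
Then 3·5^(r + 1) = 5·(3·5^r) ≥ 5·(56r^5 - 17r^4).
Also, for r ≥ 9 we have 5·(56r^5 - 17r^4) ≥ 56(r+1)^5 - 17(r+1)^4, since 5·(56r^5 - 17r^4) − (56(r+1)^5 - 17(r+1)^4) = 224r^5 - 348r^4 - 492r^3 - 458r^2 - 212r - 39, which is nonnegative for all r ≥ 9.
Combining, 3·5^(r + 1) ≥ 56(r+1)^5 - 17(r+1)^4.
Hence, by induction on t, the claim holds for every t ≥ 9.
Hence the smallest such M is 9.

M = 9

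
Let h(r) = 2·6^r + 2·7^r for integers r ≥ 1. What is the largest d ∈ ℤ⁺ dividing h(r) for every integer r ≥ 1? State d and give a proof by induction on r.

Computing the first values: h(1) = 26 and h(2) = 170; gcd(26, 170) = 2, so d ≤ 2.
We prove 2 | 2·6^r + 2·7^r for all r ≥ 1 by induction on r.
Base step (r = 1): h(1) = 26 = 2·(13), so 2 | h(1).
Inductive step: assume the claim holds for r = i, i.e. 2 | h(i). Then
h(i+1) − 7·h(i) = (2·6^(i+1) + 2·7^(i+1)) − 7·(2·6^i + 2·7^i) = (2)·6^i·(6 − 7) = (-2)·6^i. Since 2 | h(i) by the inductive hypothesis, 2 | 7·h(i); and 2 | -2 since -2 = 2·-1. Therefore 2 | h(i+1).
This completes the induction.
Therefore the largest such d is 2.

d = 2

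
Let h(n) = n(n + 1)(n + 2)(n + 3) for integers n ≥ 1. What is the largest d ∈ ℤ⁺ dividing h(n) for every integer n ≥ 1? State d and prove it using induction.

Computing the first values: h(1) = 24 and h(2) = 120; gcd(24, 120) = 24, so d ≤ 24.
We prove 24 | n(n + 1)(n + 2)(n + 3) for all n ≥ 1 by induction on n.
When n = 1: h(1) = 24 = 24·(1), so 24 | h(1).
Suppose the result is true for n = j, i.e. 24 | h(j). Then
h(j+1) − h(j) = (j+1)·(j+2)·(j+3)·(j+4) − j·(j+1)·(j+2)·(j+3) = (j+1)·(j+2)·(j+3)·[(j+4) − j] = 4·(j+1)·(j+2)·(j+3). The product of 3 consecutive integers is divisible by (3)! = 6, so h(j+1) − h(j) is divisible by 4·6 = 24. By the inductive hypothesis 24 | h(j), hence 24 | h(j+1).
This completes the induction.
Therefore the largest such d is 24.

d = 24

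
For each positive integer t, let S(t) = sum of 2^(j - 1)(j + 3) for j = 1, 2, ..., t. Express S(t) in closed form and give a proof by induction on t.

We claim S(t) = 2^t(t + 2) - 2 for all t ≥ 1.
For the base case t = 1: S(1) = 4, and the closed form gives 4. They agree.
Inductive step: assume the claim holds for t = j, so S(j) = 2^j(j + 2) - 2.
Then S(j+1) = S(j) + (2^j(j + 4)) = (2^j(j + 2) - 2) + (2^j(j + 4)).
Simplifying, S(j+1) = 2·2^j·j + 6·2^j - 2 = 2^(j+1)((j+1) + 2) - 2,
which is the closed form with t = j+1.
This completes the induction.

S(t) = 2^t(t + 2) - 2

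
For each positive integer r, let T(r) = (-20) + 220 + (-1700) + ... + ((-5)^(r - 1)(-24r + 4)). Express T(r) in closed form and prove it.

T(r) = 4(-5)^r·r

We claim T(r) = 4(-5)^r·r for all r ≥ 1.
For the base case r = 1: T(1) = -20, and the closed form gives -20. They agree.
Inductive step: assume the claim holds for r = k, so T(k) = 4(-5)^k·k.
Then T(k+1) = T(k) + ((-5)^k(-24k - 20)) = (4(-5)^k·k) + ((-5)^k(-24k - 20)).
Simplifying, T(k+1) = (-5)^(k + 1)(4k + 4) = 4(-5)^(k+1)·(k+1),
which is the closed form with r = k+1.
By the principle of mathematical induction, the result holds for all r ≥ 1.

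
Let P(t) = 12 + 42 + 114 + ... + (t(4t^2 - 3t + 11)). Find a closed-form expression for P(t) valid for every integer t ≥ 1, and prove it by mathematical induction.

P(t) = t(t + 1)(t^2 + 5)

We claim P(t) = t(t + 1)(t^2 + 5) for all t ≥ 1.
For the base case t = 1: P(1) = 12, and the closed form gives 12. They agree.
Inductive step: suppose the statement holds for some r ≥ 1, so P(r) = r(r^3 + r^2 + 5r + 5).
Then P(r+1) = P(r) + ((r + 1)(-3r + 4(r + 1)^2 + 8)) = (r(r^3 + r^2 + 5r + 5)) + ((r + 1)(-3r + 4(r + 1)^2 + 8)).
Simplifying, P(r+1) = (r + 1)(r + 2)(r^2 + 2r + 6) = (r+1)((r+1) + 1)((r+1)^2 + 5),
which is the closed form with t = r+1.
By induction, the statement is established for all t ≥ 1.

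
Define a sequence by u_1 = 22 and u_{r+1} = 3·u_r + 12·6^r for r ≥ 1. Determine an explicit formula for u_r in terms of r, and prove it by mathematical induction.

u_r = -2·3^(r - 1) + 4·6^r

Computing the first terms: u_1 = 22, u_2 = 138, u_3 = 846. This suggests u_r = -2·3^(r - 1) + 4·6^r.
For the base case r = 1: the formula gives 22 = 22 = u_1.
Inductive step: suppose the statement holds for some m ≥ 1, so u_m = -2·3^(m - 1) + 4·6^m.
Then u_{m+1} = 3·u_m + 12·6^m = 3·(-2·3^(m - 1) + 4·6^m) + 12·6^m = -2·3^m + 4·6^(m + 1) = -2·3^((m+1) - 1) + 4·6^(m+1),
which is the claimed formula at r = m+1.
By induction, the statement is established for all r ≥ 1.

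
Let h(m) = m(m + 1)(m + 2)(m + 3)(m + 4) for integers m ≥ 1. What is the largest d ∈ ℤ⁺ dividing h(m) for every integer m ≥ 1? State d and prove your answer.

d = 120

Computing the first values: h(1) = 120 and h(2) = 720; gcd(120, 720) = 120, so d ≤ 120.
We prove 120 | m(m + 1)(m + 2)(m + 3)(m + 4) for all m ≥ 1 by induction on m.
When m = 1: h(1) = 120 = 120·(1), so 120 | h(1).
Suppose the result is true for m = k, i.e. 120 | h(k). Then
h(k+1) − h(k) = (k+1)·(k+2)·(k+3)·(k+4)·(k+5) − k·(k+1)·(k+2)·(k+3)·(k+4) = (k+1)·(k+2)·(k+3)·(k+4)·[(k+5) − k] = 5·(k+1)·(k+2)·(k+3)·(k+4). The product of 4 consecutive integers is divisible by (4)! = 24, so h(k+1) − h(k) is divisible by 5·24 = 120. By the inductive hypothesis 120 | h(k), hence 120 | h(k+1).
Hence, by induction on m, the claim holds for every m ≥ 1.
Therefore the largest such d is 120.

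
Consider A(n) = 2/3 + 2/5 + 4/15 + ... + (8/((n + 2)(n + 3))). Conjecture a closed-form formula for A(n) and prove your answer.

We claim A(n) = 8n/(3(n + 3)) for all n ≥ 1.
Base step (n = 1): A(1) = 2/3, and the closed form gives 2/3. They agree.
Suppose the result is true for n = k, so A(k) = 8k/(3(k + 3)).
Then A(k+1) = A(k) + (8/((k + 3)(k + 4))) = (8k/(3(k + 3))) + (8/((k + 3)(k + 4))).
Simplifying, A(k+1) = 8(k + 1)/(3(k + 4)) = 8(k+1)/(3((k+1) + 3)),
which is the closed form with n = k+1.
This completes the induction.

A(n) = 8n/(3(n + 3))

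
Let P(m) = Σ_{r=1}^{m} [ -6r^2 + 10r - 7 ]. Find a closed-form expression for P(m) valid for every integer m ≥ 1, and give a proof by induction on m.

We claim P(m) = -m(2m^2 - 2m + 3) for all m ≥ 1.
Base case (m = 1): P(1) = -3, and the closed form gives -3. They agree.
Suppose the result is true for m = r, so P(r) = r(-2r^2 + 2r - 3).
Then P(r+1) = P(r) + (10r - 6(r + 1)^2 + 3) = (r(-2r^2 + 2r - 3)) + (10r - 6(r + 1)^2 + 3).
Simplifying, P(r+1) = -(r + 1)(2r^2 + 2r + 3) = -(r+1)(2(r+1)^2 - 2(r+1) + 3),
which is the closed form with m = r+1.
Hence, by induction on m, the claim holds for every m ≥ 1.

P(m) = -m(2m^2 - 2m + 3)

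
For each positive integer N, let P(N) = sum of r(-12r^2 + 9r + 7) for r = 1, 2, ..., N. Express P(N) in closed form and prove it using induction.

P(N) = -N(N + 1)(3N^2 - 5)

We claim P(N) = -N(N + 1)(3N^2 - 5) for all N ≥ 1.
When N = 1: P(1) = 4, and the closed form gives 4. They agree.
Suppose the result is true for N = r, so P(r) = r(-3r^3 - 3r^2 + 5r + 5).
Then P(r+1) = P(r) + ((r + 1)(9r - 12(r + 1)^2 + 16)) = (r(-3r^3 - 3r^2 + 5r + 5)) + ((r + 1)(9r - 12(r + 1)^2 + 16)).
Simplifying, P(r+1) = -(r + 1)(r + 2)(3r^2 + 6r - 2) = -(r+1)((r+1) + 1)(3(r+1)^2 - 5),
which is the closed form with N = r+1.
By induction, the statement is established for all N ≥ 1.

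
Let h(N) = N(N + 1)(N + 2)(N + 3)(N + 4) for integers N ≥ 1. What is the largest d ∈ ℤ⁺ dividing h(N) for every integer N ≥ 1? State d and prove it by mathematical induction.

d = 120

Computing the first values: h(1) = 120 and h(2) = 720; gcd(120, 720) = 120, so d ≤ 120.
We prove 120 | N(N + 1)(N + 2)(N + 3)(N + 4) for all N ≥ 1 by induction on N.
Base case (N = 1): h(1) = 120 = 120·(1), so 120 | h(1).
Suppose the result is true for N = j, i.e. 120 | h(j). Then
h(j+1) − h(j) = (j+1)·(j+2)·(j+3)·(j+4)·(j+5) − j·(j+1)·(j+2)·(j+3)·(j+4) = (j+1)·(j+2)·(j+3)·(j+4)·[(j+5) − j] = 5·(j+1)·(j+2)·(j+3)·(j+4). The product of 4 consecutive integers is divisible by (4)! = 24, so h(j+1) − h(j) is divisible by 5·24 = 120. By the inductive hypothesis 120 | h(j), hence 120 | h(j+1).
This completes the induction.
Therefore the largest such d is 120.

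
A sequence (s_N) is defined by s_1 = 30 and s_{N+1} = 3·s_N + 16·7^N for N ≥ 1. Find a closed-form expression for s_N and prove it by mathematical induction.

Computing the first terms: s_1 = 30, s_2 = 202, s_3 = 1390. This suggests s_N = 2·3^(N - 1) + 4·7^N.
When N = 1: the formula gives 30 = 30 = s_1.
For the inductive step, assume it holds for an arbitrary j ≥ 1, so s_j = 2·3^(j - 1) + 4·7^j.
Then s_{j+1} = 3·s_j + 16·7^j = 3·(2·3^(j - 1) + 4·7^j) + 16·7^j = 2·3^j + 4·7^(j + 1) = 2·3^((j+1) - 1) + 4·7^(j+1),
which is the claimed formula at N = j+1.
This completes the induction.

s_N = 2·3^(N - 1) + 4·7^N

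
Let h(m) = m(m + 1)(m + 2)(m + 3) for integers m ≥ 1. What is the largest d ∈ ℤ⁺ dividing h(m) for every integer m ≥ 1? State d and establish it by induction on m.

d = 24

Computing the first values: h(1) = 24 and h(2) = 120; gcd(24, 120) = 24, so d ≤ 24.
We prove 24 | m(m + 1)(m + 2)(m + 3) for all m ≥ 1 by induction on m.
For the base case m = 1: h(1) = 24 = 24·(1), so 24 | h(1).
Suppose the result is true for m = j, i.e. 24 | h(j). Then
h(j+1) − h(j) = (j+1)·(j+2)·(j+3)·(j+4) − j·(j+1)·(j+2)·(j+3) = (j+1)·(j+2)·(j+3)·[(j+4) − j] = 4·(j+1)·(j+2)·(j+3). The product of 3 consecutive integers is divisible by (3)! = 6, so h(j+1) − h(j) is divisible by 4·6 = 24. By the inductive hypothesis 24 | h(j), hence 24 | h(j+1).
By induction, the statement is established for all m ≥ 1.
Therefore the largest such d is 24.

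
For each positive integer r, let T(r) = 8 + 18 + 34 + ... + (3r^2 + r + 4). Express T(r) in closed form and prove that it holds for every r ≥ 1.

We claim T(r) = r(r^2 + 2r + 5) for all r ≥ 1.
For the base case r = 1: T(1) = 8, and the closed form gives 8. They agree.
Inductive step: assume the claim holds for r = m, so T(m) = m(m^2 + 2m + 5).
Then T(m+1) = T(m) + (m + 3(m + 1)^2 + 5) = (m(m^2 + 2m + 5)) + (m + 3(m + 1)^2 + 5).
Simplifying, T(m+1) = (m + 1)(m^2 + 4m + 8) = (m+1)((m+1)^2 + 2(m+1) + 5),
which is the closed form with r = m+1.
By the principle of mathematical induction, the result holds for all r ≥ 1.

T(r) = r(r^2 + 2r + 5)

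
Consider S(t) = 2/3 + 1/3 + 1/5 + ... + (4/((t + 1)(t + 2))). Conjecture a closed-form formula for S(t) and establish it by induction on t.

We claim S(t) = 2t/(t + 2) for all t ≥ 1.
Base step (t = 1): S(1) = 2/3, and the closed form gives 2/3. They agree.
Inductive step: assume the claim holds for t = m, so S(m) = 2m/(m + 2).
Then S(m+1) = S(m) + (4/((m + 2)(m + 3))) = (2m/(m + 2)) + (4/((m + 2)(m + 3))).
Simplifying, S(m+1) = 2(m + 1)/(m + 3) = 2(m+1)/((m+1) + 2),
which is the closed form with t = m+1.
By the principle of mathematical induction, the result holds for all t ≥ 1.

S(t) = 2t/(t + 2)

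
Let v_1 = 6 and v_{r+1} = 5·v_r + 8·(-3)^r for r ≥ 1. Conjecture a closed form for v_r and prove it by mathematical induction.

v_r = -(-3)^r + 3·5^(r - 1)

Computing the first terms: v_1 = 6, v_2 = 6, v_3 = 102. This suggests v_r = -(-3)^r + 3·5^(r - 1).
Base case (r = 1): the formula gives 6 = 6 = v_1.
Inductive step: assume the claim holds for r = i, so v_i = -(-3)^i + 3·5^(i - 1).
Then v_{i+1} = 5·v_i + 8·(-3)^i = 5·(-(-3)^i + 3·5^(i - 1)) + 8·(-3)^i = -(-3)^(i + 1) + 3·5^i = -(-3)^(i+1) + 3·5^((i+1) - 1),
which is the claimed formula at r = i+1.
By induction, the statement is established for all r ≥ 1.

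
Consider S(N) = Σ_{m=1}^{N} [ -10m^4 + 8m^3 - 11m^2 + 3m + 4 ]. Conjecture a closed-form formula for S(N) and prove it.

S(N) = -N(2N^4 + 3N^3 + 3N^2 + 2N - 4)

We claim S(N) = -N(2N^4 + 3N^3 + 3N^2 + 2N - 4) for all N ≥ 1.
When N = 1: S(1) = -6, and the closed form gives -6. They agree.
Inductive step: assume the claim holds for N = m, so S(m) = m(-2m^4 - 3m^3 - 3m^2 - 2m + 4).
Then S(m+1) = S(m) + (-10m^4 - 32m^3 - 47m^2 - 35m - 6) = (m(-2m^4 - 3m^3 - 3m^2 - 2m + 4)) + (-10m^4 - 32m^3 - 47m^2 - 35m - 6).
Simplifying, S(m+1) = -(m + 1)(2m^4 + 11m^3 + 24m^2 + 25m + 6) = -(m+1)(2(m+1)^4 + 3(m+1)^3 + 3(m+1)^2 + 2(m+1) - 4),
which is the closed form with N = m+1.
Hence, by induction on N, the claim holds for every N ≥ 1.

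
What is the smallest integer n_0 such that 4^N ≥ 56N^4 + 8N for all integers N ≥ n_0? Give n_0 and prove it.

At N = 9: 262144 < 367488, so the inequality fails and n_0 ≥ 10. We prove 4^N ≥ 56N^4 + 8N for all N ≥ 10.
For the base case N = 10: 4^N = 1048576 and 56N^4 + 8N = 560080, so 1048576 ≥ 560080.
Inductive step: assume the claim holds for N = i, so 4^i ≥ 56i^4 + 8i.
Then 4^(i + 1) = 4·(4^i) ≥ 4·(56i^4 + 8i).
Also, for i ≥ 10 we have 4·(56i^4 + 8i) ≥ 56(i+1)^4 + 8(i+1), since 4·(56i^4 + 8i) − (56(i+1)^4 + 8(i+1)) = 168i^4 - 224i^3 - 336i^2 - 200i - 64, which is nonnegative for all i ≥ 10.
Combining, 4^(i + 1) ≥ 56(i+1)^4 + 8(i+1).
By induction, the statement is established for all N ≥ 10.
Hence the smallest such n_0 is 10.

n_0 = 10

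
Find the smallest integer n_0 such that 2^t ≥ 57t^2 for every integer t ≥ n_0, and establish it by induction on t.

n_0 = 14

At t = 13: 8192 < 9633, so the inequality fails and n_0 ≥ 14. We prove 2^t ≥ 57t^2 for all t ≥ 14.
When t = 14: 2^t = 16384 and 57t^2 = 11172, so 16384 ≥ 11172.
Inductive step: assume the claim holds for t = i, so 2^i ≥ 57i^2.
Then 2^(i + 1) = 2·(2^i) ≥ 2·(57i^2).
Also, for i ≥ 14 we have 2·(57i^2) ≥ 57(i+1)^2, since 2 ≥ (1 + 1/i)^2 for all i ≥ 14.
Combining, 2^(i + 1) ≥ 57(i+1)^2.
By the principle of mathematical induction, the result holds for all t ≥ 14.
Hence the smallest such n_0 is 14.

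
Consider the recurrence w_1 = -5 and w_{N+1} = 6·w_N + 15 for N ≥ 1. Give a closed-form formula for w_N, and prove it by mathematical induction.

Computing the first terms: w_1 = -5, w_2 = -15, w_3 = -75. This suggests w_N = -2·6^(N - 1) - 3.
For the base case N = 1: the formula gives -5 = -5 = w_1.
For the inductive step, assume it holds for an arbitrary k ≥ 1, so w_k = -2·6^(k - 1) - 3.
Then w_{k+1} = 6·w_k + 15 = 6·(-2·6^(k - 1) - 3) + 15 = -2·6^k - 3 = -2·6^((k+1) - 1) - 3,
which is the claimed formula at N = k+1.
By the principle of mathematical induction, the result holds for all N ≥ 1.

w_N = -2·6^(N - 1) - 3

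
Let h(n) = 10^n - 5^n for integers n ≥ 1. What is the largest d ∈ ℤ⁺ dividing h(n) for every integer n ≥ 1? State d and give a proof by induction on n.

Computing the first values: h(1) = 5 and h(2) = 75; gcd(5, 75) = 5, so d ≤ 5.
We prove 5 | 10^n - 5^n for all n ≥ 1 by induction on n.
Base case (n = 1): h(1) = 5 = 5·(1), so 5 | h(1).
Inductive step: assume the claim holds for n = p, i.e. 5 | h(p). Then
10^{p+1} − 5^{p+1} = 10·10^p − 5·5^p = 10·(10^p − 5^p) + (5)·5^p. The first term is divisible by 5 by the inductive hypothesis, and the second term (5)·5^p is divisible by 5 since 5 | 5. Hence 5 | h(p+1).
By the principle of mathematical induction, the result holds for all n ≥ 1.
Therefore the largest such d is 5.

d = 5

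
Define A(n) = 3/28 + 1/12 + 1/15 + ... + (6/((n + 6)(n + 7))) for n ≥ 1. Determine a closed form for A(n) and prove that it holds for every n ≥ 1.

We claim A(n) = 6n/(7(n + 7)) for all n ≥ 1.
For the base case n = 1: A(1) = 3/28, and the closed form gives 3/28. They agree.
For the inductive step, assume it holds for an arbitrary r ≥ 1, so A(r) = 6r/(7(r + 7)).
Then A(r+1) = A(r) + (6/((r + 7)(r + 8))) = (6r/(7(r + 7))) + (6/((r + 7)(r + 8))).
Simplifying, A(r+1) = 6(r + 1)/(7(r + 8)) = 6(r+1)/(7((r+1) + 7)),
which is the closed form with n = r+1.
Hence, by induction on n, the claim holds for every n ≥ 1.

A(n) = 6n/(7(n + 7))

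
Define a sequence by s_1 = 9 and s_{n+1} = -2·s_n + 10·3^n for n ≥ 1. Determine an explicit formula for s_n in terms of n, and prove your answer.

Computing the first terms: s_1 = 9, s_2 = 12, s_3 = 66. This suggests s_n = 3(-2)^(n - 1) + 2·3^n.
Base case (n = 1): the formula gives 9 = 9 = s_1.
Inductive step: assume the claim holds for n = p, so s_p = 3(-2)^(p - 1) + 2·3^p.
Then s_{p+1} = -2·s_p + 10·3^p = -2·(3(-2)^(p - 1) + 2·3^p) + 10·3^p = 3(-2)^p + 2·3^(p + 1) = 3(-2)^((p+1) - 1) + 2·3^(p+1),
which is the claimed formula at n = p+1.
By the principle of mathematical induction, the result holds for all n ≥ 1.

s_n = 3(-2)^(n - 1) + 2·3^n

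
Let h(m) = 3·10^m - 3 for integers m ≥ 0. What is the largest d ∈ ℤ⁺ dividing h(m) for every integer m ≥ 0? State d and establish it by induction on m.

d = 27

Computing the first values: h(0) = 0 and h(1) = 27; gcd(0, 27) = 27, so d ≤ 27.
We prove 27 | 3·10^m - 3 for all m ≥ 0 by induction on m.
Base case (m = 0): h(0) = 0 = 27·(0), so 27 | h(0).
Inductive step: suppose the statement holds for some i ≥ 0, i.e. 27 | h(i). Then
h(i+1) = 3·10^(i+1) - 3 = 10·(3·10^i - 3) + 27 = 10·h(i) + 27. The first term is divisible by 27 by the inductive hypothesis, and 27 is divisible by 27. Hence 27 | h(i+1).
By the principle of mathematical induction, the result holds for all m ≥ 0.
Therefore the largest such d is 27.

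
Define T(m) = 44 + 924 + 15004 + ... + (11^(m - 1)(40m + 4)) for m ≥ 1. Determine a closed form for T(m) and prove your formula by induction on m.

T(m) = 4·11^m·m

We claim T(m) = 4·11^m·m for all m ≥ 1.
Base step (m = 1): T(1) = 44, and the closed form gives 44. They agree.
For the inductive step, assume it holds for an arbitrary r ≥ 1, so T(r) = 4·11^r·r.
Then T(r+1) = T(r) + (11^r(40r + 44)) = (4·11^r·r) + (11^r(40r + 44)).
Simplifying, T(r+1) = 44·11^r(r + 1) = 4·11^(r+1)·(r+1),
which is the closed form with m = r+1.
Hence, by induction on m, the claim holds for every m ≥ 1.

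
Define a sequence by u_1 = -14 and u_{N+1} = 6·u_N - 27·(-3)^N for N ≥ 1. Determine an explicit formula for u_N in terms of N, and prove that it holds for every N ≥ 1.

u_N = -(-3)^(N + 1) - 5·6^(N - 1)

Computing the first terms: u_1 = -14, u_2 = -3, u_3 = -261. This suggests u_N = -(-3)^(N + 1) - 5·6^(N - 1).
Base case (N = 1): the formula gives -14 = -14 = u_1.
Inductive step: assume the claim holds for N = m, so u_m = -(-3)^(m + 1) - 5·6^(m - 1).
Then u_{m+1} = 6·u_m - 27·(-3)^m = 6·(-(-3)^(m + 1) - 5·6^(m - 1)) - 27·(-3)^m = -(-3)^(m + 2) - 5·6^m = -(-3)^((m+1) + 1) - 5·6^((m+1) - 1),
which is the claimed formula at N = m+1.
Hence, by induction on N, the claim holds for every N ≥ 1.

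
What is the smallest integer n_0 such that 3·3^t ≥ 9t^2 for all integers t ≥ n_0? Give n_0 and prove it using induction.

n_0 = 3

At t = 2: 27 < 36, so the inequality fails and n_0 ≥ 3. We prove 3·3^t ≥ 9t^2 for all t ≥ 3.
For the base case t = 3: 3·3^t = 81 and 9t^2 = 81, so 81 ≥ 81.
Suppose the result is true for t = r, so 3·3^r ≥ 9r^2.
Then 3·3^(r + 1) = 3·(3·3^r) ≥ 3·(9r^2).
Also, for r ≥ 3 we have 3·(9r^2) ≥ 9(r+1)^2, since 3 ≥ (1 + 1/r)^2 for all r ≥ 3.
Combining, 3·3^(r + 1) ≥ 9(r+1)^2.
By the principle of mathematical induction, the result holds for all t ≥ 3.
Hence the smallest such n_0 is 3.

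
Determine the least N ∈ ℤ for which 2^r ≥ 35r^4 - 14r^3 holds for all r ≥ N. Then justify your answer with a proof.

N = 24

At r = 23: 8388608 < 9624097, so the inequality fails and N ≥ 24. We prove 2^r ≥ 35r^4 - 14r^3 for all r ≥ 24.
When r = 24: 2^r = 16777216 and 35r^4 - 14r^3 = 11418624, so 16777216 ≥ 11418624.
For the inductive step, assume it holds for an arbitrary m ≥ 24, so 2^m ≥ 35m^4 - 14m^3.
Then 2^(m + 1) = 2·(2^m) ≥ 2·(35m^4 - 14m^3).
Also, for m ≥ 24 we have 2·(35m^4 - 14m^3) ≥ 35(m+1)^4 - 14(m+1)^3, since 2·(35m^4 - 14m^3) − (35(m+1)^4 - 14(m+1)^3) = 35m^4 - 154m^3 - 168m^2 - 98m - 21, which is nonnegative for all m ≥ 24.
Combining, 2^(m + 1) ≥ 35(m+1)^4 - 14(m+1)^3.
By induction, the statement is established for all r ≥ 24.
Hence the smallest such N is 24.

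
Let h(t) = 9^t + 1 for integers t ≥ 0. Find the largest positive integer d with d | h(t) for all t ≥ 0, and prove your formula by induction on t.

d = 2

Computing the first values: h(0) = 2 and h(1) = 10; gcd(2, 10) = 2, so d ≤ 2.
We prove 2 | 9^t + 1 for all t ≥ 0 by induction on t.
For the base case t = 0: h(0) = 2 = 2·(1), so 2 | h(0).
For the inductive step, assume it holds for an arbitrary m ≥ 0, i.e. 2 | h(m). Then
h(m+1) = 9^(m+1) + 1 = 9·(9^m + 1) - 8 = 9·h(m) - 8. The first term is divisible by 2 by the inductive hypothesis, and -8 is divisible by 2. Hence 2 | h(m+1).
This completes the induction.
Therefore the largest such d is 2.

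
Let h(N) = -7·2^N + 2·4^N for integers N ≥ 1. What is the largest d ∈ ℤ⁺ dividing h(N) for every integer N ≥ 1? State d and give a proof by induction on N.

Computing the first values: h(1) = -6 and h(2) = 4; gcd(-6, 4) = 2, so d ≤ 2.
We prove 2 | -7·2^N + 2·4^N for all N ≥ 1 by induction on N.
When N = 1: h(1) = -6 = 2·(-3), so 2 | h(1).
Inductive step: suppose the statement holds for some m ≥ 1, i.e. 2 | h(m). Then
h(m+1) − 4·h(m) = (-7·2^(m+1) + 2·4^(m+1)) − 4·(-7·2^m + 2·4^m) = (-7)·2^m·(2 − 4) = (14)·2^m. Since 2 | h(m) by the inductive hypothesis, 2 | 4·h(m); and 2 | 14 since 14 = 2·7. Therefore 2 | h(m+1).
Hence, by induction on N, the claim holds for every N ≥ 1.
Therefore the largest such d is 2.

d = 2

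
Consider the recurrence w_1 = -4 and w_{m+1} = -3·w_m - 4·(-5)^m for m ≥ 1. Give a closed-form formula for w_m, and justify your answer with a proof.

w_m = -2(-3)^m + 2(-5)^m

Computing the first terms: w_1 = -4, w_2 = 32, w_3 = -196. This suggests w_m = -2(-3)^m + 2(-5)^m.
Base case (m = 1): the formula gives -4 = -4 = w_1.
Inductive step: suppose the statement holds for some k ≥ 1, so w_k = -2(-3)^k + 2(-5)^k.
Then w_{k+1} = -3·w_k - 4·(-5)^k = -3·(-2(-3)^k + 2(-5)^k) - 4·(-5)^k = -2(-3)^(k + 1) + 2(-5)^(k + 1),
which is the claimed formula at m = k+1.
This completes the induction.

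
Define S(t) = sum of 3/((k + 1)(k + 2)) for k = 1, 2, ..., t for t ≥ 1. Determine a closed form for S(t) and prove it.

We claim S(t) = 3t/(2(t + 2)) for all t ≥ 1.
Base step (t = 1): S(1) = 1/2, and the closed form gives 1/2. They agree.
Suppose the result is true for t = k, so S(k) = 3k/(2(k + 2)).
Then S(k+1) = S(k) + (3/((k + 2)(k + 3))) = (3k/(2(k + 2))) + (3/((k + 2)(k + 3))).
Simplifying, S(k+1) = 3(k + 1)/(2(k + 3)) = 3(k+1)/(2((k+1) + 2)),
which is the closed form with t = k+1.
By induction, the statement is established for all t ≥ 1.

S(t) = 3t/(2(t + 2))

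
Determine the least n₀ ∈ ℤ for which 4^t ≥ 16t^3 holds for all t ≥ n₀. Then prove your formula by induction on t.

n₀ = 6

At t = 5: 1024 < 2000, so the inequality fails and n₀ ≥ 6. We prove 4^t ≥ 16t^3 for all t ≥ 6.
For the base case t = 6: 4^t = 4096 and 16t^3 = 3456, so 4096 ≥ 3456.
Inductive step: assume the claim holds for t = p, so 4^p ≥ 16p^3.
Then 4^(p + 1) = 4·(4^p) ≥ 4·(16p^3).
Also, for p ≥ 6 we have 4·(16p^3) ≥ 16(p+1)^3, since 4 ≥ (1 + 1/p)^3 for all p ≥ 6.
Combining, 4^(p + 1) ≥ 16(p+1)^3.
By induction, the statement is established for all t ≥ 6.
Hence the smallest such n₀ is 6.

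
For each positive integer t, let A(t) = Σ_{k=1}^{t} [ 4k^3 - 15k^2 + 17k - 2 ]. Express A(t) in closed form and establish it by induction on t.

We claim A(t) = t(t^3 - 3t^2 + 2t + 4) for all t ≥ 1.
Base step (t = 1): A(1) = 4, and the closed form gives 4. They agree.
For the inductive step, assume it holds for an arbitrary k ≥ 1, so A(k) = k(k^3 - 3k^2 + 2k + 4).
Then A(k+1) = A(k) + (4k^3 - 3k^2 - k + 4) = (k(k^3 - 3k^2 + 2k + 4)) + (4k^3 - 3k^2 - k + 4).
Simplifying, A(k+1) = (k + 1)(k^3 - k + 4) = (k+1)((k+1)^3 - 3(k+1)^2 + 2(k+1) + 4),
which is the closed form with t = k+1.
Hence, by induction on t, the claim holds for every t ≥ 1.

A(t) = t(t^3 - 3t^2 + 2t + 4)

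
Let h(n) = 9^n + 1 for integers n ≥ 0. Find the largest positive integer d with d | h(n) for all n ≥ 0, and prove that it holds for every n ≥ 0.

Computing the first values: h(0) = 2 and h(1) = 10; gcd(2, 10) = 2, so d ≤ 2.
We prove 2 | 9^n + 1 for all n ≥ 0 by induction on n.
For the base case n = 0: h(0) = 2 = 2·(1), so 2 | h(0).
For the inductive step, assume it holds for an arbitrary i ≥ 0, i.e. 2 | h(i). Then
h(i+1) = 9^(i+1) + 1 = 9·(9^i + 1) - 8 = 9·h(i) - 8. The first term is divisible by 2 by the inductive hypothesis, and -8 is divisible by 2. Hence 2 | h(i+1).
By induction, the statement is established for all n ≥ 0.
Therefore the largest such d is 2.

d = 2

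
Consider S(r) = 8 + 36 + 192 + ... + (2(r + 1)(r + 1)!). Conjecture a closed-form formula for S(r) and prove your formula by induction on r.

We claim S(r) = 2(r + 2)! - 4 for all r ≥ 1.
For the base case r = 1: S(1) = 8, and the closed form gives 8. They agree.
Suppose the result is true for r = i, so S(i) = 2(i + 2)! - 4.
Then S(i+1) = S(i) + (2(i + 2)(i + 2)!) = (2(i + 2)! - 4) + (2(i + 2)(i + 2)!).
Simplifying, S(i+1) = 2((i+1) + 2)! - 4,
which is the closed form with r = i+1.
Hence, by induction on r, the claim holds for every r ≥ 1.

S(r) = 2(r + 2)! - 4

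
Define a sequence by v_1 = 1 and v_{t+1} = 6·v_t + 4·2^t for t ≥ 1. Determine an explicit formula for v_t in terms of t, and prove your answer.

Computing the first terms: v_1 = 1, v_2 = 14, v_3 = 100. This suggests v_t = -2^t + 3·6^(t - 1).
Base case (t = 1): the formula gives 1 = 1 = v_1.
Inductive step: suppose the statement holds for some p ≥ 1, so v_p = -2^p + 3·6^(p - 1).
Then v_{p+1} = 6·v_p + 4·2^p = 6·(-2^p + 3·6^(p - 1)) + 4·2^p = -2^(p + 1) + 3·6^p = -2^(p+1) + 3·6^((p+1) - 1),
which is the claimed formula at t = p+1.
By the principle of mathematical induction, the result holds for all t ≥ 1.

v_t = -2^t + 3·6^(t - 1)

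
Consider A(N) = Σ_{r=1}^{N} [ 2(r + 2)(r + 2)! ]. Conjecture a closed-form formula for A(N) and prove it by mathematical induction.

We claim A(N) = 2(N + 3)! - 12 for all N ≥ 1.
Base case (N = 1): A(1) = 36, and the closed form gives 36. They agree.
Inductive step: assume the claim holds for N = r, so A(r) = 2(r + 3)! - 12.
Then A(r+1) = A(r) + (2(r + 3)(r + 3)!) = (2(r + 3)! - 12) + (2(r + 3)(r + 3)!).
Simplifying, A(r+1) = 2((r+1) + 3)! - 12,
which is the closed form with N = r+1.
By the principle of mathematical induction, the result holds for all N ≥ 1.

A(N) = 2(N + 3)! - 12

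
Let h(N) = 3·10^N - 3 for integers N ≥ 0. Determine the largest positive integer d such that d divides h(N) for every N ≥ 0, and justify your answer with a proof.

d = 27

Computing the first values: h(0) = 0 and h(1) = 27; gcd(0, 27) = 27, so d ≤ 27.
We prove 27 | 3·10^N - 3 for all N ≥ 0 by induction on N.
Base step (N = 0): h(0) = 0 = 27·(0), so 27 | h(0).
Inductive step: assume the claim holds for N = m, i.e. 27 | h(m). Then
h(m+1) = 3·10^(m+1) - 3 = 10·(3·10^m - 3) + 27 = 10·h(m) + 27. The first term is divisible by 27 by the inductive hypothesis, and 27 is divisible by 27. Hence 27 | h(m+1).
By induction, the statement is established for all N ≥ 0.
Therefore the largest such d is 27.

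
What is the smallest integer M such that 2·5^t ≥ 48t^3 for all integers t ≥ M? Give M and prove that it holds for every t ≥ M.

M = 5

At t = 4: 1250 < 3072, so the inequality fails and M ≥ 5. We prove 2·5^t ≥ 48t^3 for all t ≥ 5.
Base step (t = 5): 2·5^t = 6250 and 48t^3 = 6000, so 6250 ≥ 6000.
For the inductive step, assume it holds for an arbitrary r ≥ 5, so 2·5^r ≥ 48r^3.
Then 2·5^(r + 1) = 5·(2·5^r) ≥ 5·(48r^3).
Also, for r ≥ 5 we have 5·(48r^3) ≥ 48(r+1)^3, since 5 ≥ (1 + 1/r)^3 for all r ≥ 5.
Combining, 2·5^(r + 1) ≥ 48(r+1)^3.
By induction, the statement is established for all t ≥ 5.
Hence the smallest such M is 5.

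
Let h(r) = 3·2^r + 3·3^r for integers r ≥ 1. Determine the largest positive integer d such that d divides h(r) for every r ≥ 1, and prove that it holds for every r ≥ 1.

d = 3

Computing the first values: h(1) = 15 and h(2) = 39; gcd(15, 39) = 3, so d ≤ 3.
We prove 3 | 3·2^r + 3·3^r for all r ≥ 1 by induction on r.
Base case (r = 1): h(1) = 15 = 3·(5), so 3 | h(1).
For the inductive step, assume it holds for an arbitrary j ≥ 1, i.e. 3 | h(j). Then
h(j+1) − 3·h(j) = (3·2^(j+1) + 3·3^(j+1)) − 3·(3·2^j + 3·3^j) = (3)·2^j·(2 − 3) = (-3)·2^j. Since 3 | h(j) by the inductive hypothesis, 3 | 3·h(j); and 3 | -3 since -3 = 3·-1. Therefore 3 | h(j+1).
By the principle of mathematical induction, the result holds for all r ≥ 1.
Therefore the largest such d is 3.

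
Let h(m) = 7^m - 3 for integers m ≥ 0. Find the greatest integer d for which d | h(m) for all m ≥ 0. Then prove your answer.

Computing the first values: h(0) = -2 and h(1) = 4; gcd(-2, 4) = 2, so d ≤ 2.
We prove 2 | 7^m - 3 for all m ≥ 0 by induction on m.
Base step (m = 0): h(0) = -2 = 2·(-1), so 2 | h(0).
For the inductive step, assume it holds for an arbitrary k ≥ 0, i.e. 2 | h(k). Then
h(k+1) = 7^(k+1) - 3 = 7·(7^k - 3) + 18 = 7·h(k) + 18. The first term is divisible by 2 by the inductive hypothesis, and 18 is divisible by 2. Hence 2 | h(k+1).
Hence, by induction on m, the claim holds for every m ≥ 0.
Therefore the largest such d is 2.

d = 2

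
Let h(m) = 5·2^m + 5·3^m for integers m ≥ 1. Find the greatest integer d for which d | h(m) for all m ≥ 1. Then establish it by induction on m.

Computing the first values: h(1) = 25 and h(2) = 65; gcd(25, 65) = 5, so d ≤ 5.
We prove 5 | 5·2^m + 5·3^m for all m ≥ 1 by induction on m.
Base case (m = 1): h(1) = 25 = 5·(5), so 5 | h(1).
Suppose the result is true for m = r, i.e. 5 | h(r). Then
h(r+1) − 3·h(r) = (5·2^(r+1) + 5·3^(r+1)) − 3·(5·2^r + 5·3^r) = (5)·2^r·(2 − 3) = (-5)·2^r. Since 5 | h(r) by the inductive hypothesis, 5 | 3·h(r); and 5 | -5 since -5 = 5·-1. Therefore 5 | h(r+1).
This completes the induction.
Therefore the largest such d is 5.

d = 5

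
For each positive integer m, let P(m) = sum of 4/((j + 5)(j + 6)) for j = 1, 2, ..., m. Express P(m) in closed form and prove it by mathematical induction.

We claim P(m) = 2m/(3(m + 6)) for all m ≥ 1.
Base step (m = 1): P(1) = 2/21, and the closed form gives 2/21. They agree.
Suppose the result is true for m = j, so P(j) = 2j/(3(j + 6)).
Then P(j+1) = P(j) + (4/((j + 6)(j + 7))) = (2j/(3(j + 6))) + (4/((j + 6)(j + 7))).
Simplifying, P(j+1) = 2(j + 1)/(3(j + 7)) = 2(j+1)/(3((j+1) + 6)),
which is the closed form with m = j+1.
By induction, the statement is established for all m ≥ 1.

P(m) = 2m/(3(m + 6))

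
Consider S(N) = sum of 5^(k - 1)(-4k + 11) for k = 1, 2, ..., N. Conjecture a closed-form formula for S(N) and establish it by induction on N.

S(N) = 5^N(-N + 3) - 3

We claim S(N) = 5^N(-N + 3) - 3 for all N ≥ 1.
For the base case N = 1: S(1) = 7, and the closed form gives 7. They agree.
Inductive step: suppose the statement holds for some k ≥ 1, so S(k) = 5^k(-k + 3) - 3.
Then S(k+1) = S(k) + (5^k(-4k + 7)) = (5^k(-k + 3) - 3) + (5^k(-4k + 7)).
Simplifying, S(k+1) = -5·5^k·k + 10·5^k - 3 = 5^(k+1)(-(k+1) + 3) - 3,
which is the closed form with N = k+1.
By the principle of mathematical induction, the result holds for all N ≥ 1.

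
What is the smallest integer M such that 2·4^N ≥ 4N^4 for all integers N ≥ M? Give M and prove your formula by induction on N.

At N = 5: 2048 < 2500, so the inequality fails and M ≥ 6. We prove 2·4^N ≥ 4N^4 for all N ≥ 6.
Base case (N = 6): 2·4^N = 8192 and 4N^4 = 5184, so 8192 ≥ 5184.
Inductive step: suppose the statement holds for some i ≥ 6, so 2·4^i ≥ 4i^4.
Then 2·4^(i + 1) = 4·(2·4^i) ≥ 4·(4i^4).
Also, for i ≥ 6 we have 4·(4i^4) ≥ 4(i+1)^4, since 4 ≥ (1 + 1/i)^4 for all i ≥ 6.
Combining, 2·4^(i + 1) ≥ 4(i+1)^4.
Hence, by induction on N, the claim holds for every N ≥ 6.
Hence the smallest such M is 6.

M = 6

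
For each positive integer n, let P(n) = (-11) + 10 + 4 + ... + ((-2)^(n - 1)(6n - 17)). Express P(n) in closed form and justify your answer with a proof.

We claim P(n) = (-2)^n(-2n + 5) - 5 for all n ≥ 1.
Base step (n = 1): P(1) = -11, and the closed form gives -11. They agree.
For the inductive step, assume it holds for an arbitrary m ≥ 1, so P(m) = (-2)^m(-2m + 5) - 5.
Then P(m+1) = P(m) + ((-2)^m(6m - 11)) = ((-2)^m(-2m + 5) - 5) + ((-2)^m(6m - 11)).
Simplifying, P(m+1) = 4(-2)^m·m - 6(-2)^m - 5 = (-2)^(m+1)(-2(m+1) + 5) - 5,
which is the closed form with n = m+1.
This completes the induction.

P(n) = (-2)^n(-2n + 5) - 5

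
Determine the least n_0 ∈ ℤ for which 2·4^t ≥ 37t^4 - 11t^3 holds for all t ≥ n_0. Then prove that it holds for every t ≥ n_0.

n_0 = 9

At t = 8: 131072 < 145920, so the inequality fails and n_0 ≥ 9. We prove 2·4^t ≥ 37t^4 - 11t^3 for all t ≥ 9.
Base case (t = 9): 2·4^t = 524288 and 37t^4 - 11t^3 = 234738, so 524288 ≥ 234738.
Inductive step: assume the claim holds for t = m, so 2·4^m ≥ 37m^4 - 11m^3.
Then 2·4^(m + 1) = 4·(2·4^m) ≥ 4·(37m^4 - 11m^3).
Also, for m ≥ 9 we have 4·(37m^4 - 11m^3) ≥ 37(m+1)^4 - 11(m+1)^3, since 4·(37m^4 - 11m^3) − (37(m+1)^4 - 11(m+1)^3) = 111m^4 - 181m^3 - 189m^2 - 115m - 26, which is nonnegative for all m ≥ 9.
Combining, 2·4^(m + 1) ≥ 37(m+1)^4 - 11(m+1)^3.
This completes the induction.
Hence the smallest such n_0 is 9.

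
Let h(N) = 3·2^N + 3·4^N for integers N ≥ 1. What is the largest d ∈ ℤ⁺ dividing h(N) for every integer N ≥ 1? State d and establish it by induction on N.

d = 6

Computing the first values: h(1) = 18 and h(2) = 60; gcd(18, 60) = 6, so d ≤ 6.
We prove 6 | 3·2^N + 3·4^N for all N ≥ 1 by induction on N.
Base step (N = 1): h(1) = 18 = 6·(3), so 6 | h(1).
Suppose the result is true for N = p, i.e. 6 | h(p). Then
h(p+1) − 4·h(p) = (3·2^(p+1) + 3·4^(p+1)) − 4·(3·2^p + 3·4^p) = (3)·2^p·(2 − 4) = (-6)·2^p. Since 6 | h(p) by the inductive hypothesis, 6 | 4·h(p); and 6 | -6 since -6 = 6·-1. Therefore 6 | h(p+1).
By the principle of mathematical induction, the result holds for all N ≥ 1.
Therefore the largest such d is 6.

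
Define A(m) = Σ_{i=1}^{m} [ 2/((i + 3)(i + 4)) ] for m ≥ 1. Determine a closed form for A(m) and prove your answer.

A(m) = m/(2(m + 4))

We claim A(m) = m/(2(m + 4)) for all m ≥ 1.
Base step (m = 1): A(1) = 1/10, and the closed form gives 1/10. They agree.
For the inductive step, assume it holds for an arbitrary i ≥ 1, so A(i) = i/(2(i + 4)).
Then A(i+1) = A(i) + (2/((i + 4)(i + 5))) = (i/(2(i + 4))) + (2/((i + 4)(i + 5))).
Simplifying, A(i+1) = (i + 1)/(2(i + 5)) = (i+1)/(2((i+1) + 4)),
which is the closed form with m = i+1.
Hence, by induction on m, the claim holds for every m ≥ 1.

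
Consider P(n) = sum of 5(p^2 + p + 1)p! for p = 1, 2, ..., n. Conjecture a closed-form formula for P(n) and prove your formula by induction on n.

P(n) = (5n + 5)(n + 1)! - 5

We claim P(n) = (5n + 5)(n + 1)! - 5 for all n ≥ 1.
Base case (n = 1): P(1) = 15, and the closed form gives 15. They agree.
For the inductive step, assume it holds for an arbitrary p ≥ 1, so P(p) = (5p + 5)(p + 1)! - 5.
Then P(p+1) = P(p) + (5(p^2 + 3p + 3)(p + 1)!) = ((5p + 5)(p + 1)! - 5) + (5(p^2 + 3p + 3)(p + 1)!).
Simplifying, P(p+1) = (5(p+1) + 5)((p+1) + 1)! - 5,
which is the closed form with n = p+1.
By induction, the statement is established for all n ≥ 1.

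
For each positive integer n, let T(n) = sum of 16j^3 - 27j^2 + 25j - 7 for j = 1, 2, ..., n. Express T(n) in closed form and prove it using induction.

We claim T(n) = n(4n^3 - n^2 + 3n + 1) for all n ≥ 1.
Base case (n = 1): T(1) = 7, and the closed form gives 7. They agree.
Inductive step: suppose the statement holds for some j ≥ 1, so T(j) = j(4j^3 - j^2 + 3j + 1).
Then T(j+1) = T(j) + (16j^3 + 21j^2 + 19j + 7) = (j(4j^3 - j^2 + 3j + 1)) + (16j^3 + 21j^2 + 19j + 7).
Simplifying, T(j+1) = (j + 1)(4j^3 + 11j^2 + 13j + 7) = (j+1)(4(j+1)^3 - (j+1)^2 + 3(j+1) + 1),
which is the closed form with n = j+1.
This completes the induction.

T(n) = n(4n^3 - n^2 + 3n + 1)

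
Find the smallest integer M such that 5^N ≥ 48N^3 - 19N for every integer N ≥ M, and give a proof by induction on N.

At N = 5: 3125 < 5905, so the inequality fails and M ≥ 6. We prove 5^N ≥ 48N^3 - 19N for all N ≥ 6.
Base step (N = 6): 5^N = 15625 and 48N^3 - 19N = 10254, so 15625 ≥ 10254.
For the inductive step, assume it holds for an arbitrary j ≥ 6, so 5^j ≥ 48j^3 - 19j.
Then 5^(j + 1) = 5·(5^j) ≥ 5·(48j^3 - 19j).
Also, for j ≥ 6 we have 5·(48j^3 - 19j) ≥ 48(j+1)^3 - 19(j+1), since 5·(48j^3 - 19j) − (48(j+1)^3 - 19(j+1)) = 192j^3 - 144j^2 - 220j - 29, which is nonnegative for all j ≥ 6.
Combining, 5^(j + 1) ≥ 48(j+1)^3 - 19(j+1).
By induction, the statement is established for all N ≥ 6.
Hence the smallest such M is 6.

M = 6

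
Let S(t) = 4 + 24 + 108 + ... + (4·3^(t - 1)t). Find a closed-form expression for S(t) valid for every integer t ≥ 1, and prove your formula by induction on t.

We claim S(t) = 3^t(2t - 1) + 1 for all t ≥ 1.
For the base case t = 1: S(1) = 4, and the closed form gives 4. They agree.
Inductive step: suppose the statement holds for some p ≥ 1, so S(p) = 3^p(2p - 1) + 1.
Then S(p+1) = S(p) + (4·3^p(p + 1)) = (3^p(2p - 1) + 1) + (4·3^p(p + 1)).
Simplifying, S(p+1) = 6·3^p·p + 3·3^p + 1 = 3^(p+1)(2(p+1) - 1) + 1,
which is the closed form with t = p+1.
By induction, the statement is established for all t ≥ 1.

S(t) = 3^t(2t - 1) + 1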